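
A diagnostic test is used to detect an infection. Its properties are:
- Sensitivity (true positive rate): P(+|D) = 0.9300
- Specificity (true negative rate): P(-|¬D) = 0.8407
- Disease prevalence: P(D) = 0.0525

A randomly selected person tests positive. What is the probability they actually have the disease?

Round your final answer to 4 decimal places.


Let D = has disease, + = positive test

Given:
- P(D) = 0.0525 (prevalence)
- P(+|D) = 0.9300 (sensitivity)
- P(-|¬D) = 0.8407 (specificity)
- P(+|¬D) = 0.1593 (false positive rate = 1 - specificity)

Step 1: Find P(+)
P(+) = P(+|D)P(D) + P(+|¬D)P(¬D)
     = 0.9300 × 0.0525 + 0.1593 × 0.9475
     = 0.04882500 + 0.15093675
     = 0.19976175

Step 2: Apply Bayes' theorem for P(D|+)
P(D|+) = P(+|D)P(D) / P(+)
       = 0.04882500 / 0.19976175
       = 0.2444


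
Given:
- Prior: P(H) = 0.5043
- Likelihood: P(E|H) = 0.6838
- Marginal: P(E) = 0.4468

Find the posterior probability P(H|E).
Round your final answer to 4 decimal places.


Using Bayes' theorem:

P(H|E) = P(E|H) × P(H) / P(E)
       = 0.6838 × 0.5043 / 0.4468
       = 0.34484034 / 0.4468
       = 0.7718

The evidence strengthens our belief in H.
Prior: 0.5043 → Posterior: 0.7718


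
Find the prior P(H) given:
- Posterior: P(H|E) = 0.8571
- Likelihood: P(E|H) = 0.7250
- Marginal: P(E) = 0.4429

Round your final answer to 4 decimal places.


From Bayes' theorem: P(H|E) = P(E|H) × P(H) / P(E)

Rearranging for P(H):
P(H) = P(H|E) × P(E) / P(E|H)
     = 0.8571 × 0.4429 / 0.7250
     = 0.37960959 / 0.7250
     = 0.5236


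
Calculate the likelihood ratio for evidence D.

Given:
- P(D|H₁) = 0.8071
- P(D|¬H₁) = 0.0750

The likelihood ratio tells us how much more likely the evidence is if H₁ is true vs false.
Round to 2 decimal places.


Likelihood Ratio (LR) = P(D|H₁) / P(D|¬H₁)

LR = 0.8071 / 0.0750
   = 10.76

The evidence is 10.76 times more likely if H₁ is true than if H₁ is false.
Because LR exceeds 1, D is evidence for H₁.


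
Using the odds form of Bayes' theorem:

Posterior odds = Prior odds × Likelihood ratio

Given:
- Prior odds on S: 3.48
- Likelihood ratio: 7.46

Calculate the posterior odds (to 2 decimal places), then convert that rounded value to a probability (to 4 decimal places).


Step 1: Calculate posterior odds
Posterior odds = Prior odds × LR
               = 3.48 × 7.46
               = 25.96

Step 2: Convert to probability
P(S|E) = Posterior odds / (1 + Posterior odds)
       = 25.96 / (1 + 25.96)
       = 25.96 / 26.96
       = 0.9629

The evidence increased P(S) from 0.7768 to 0.9629.


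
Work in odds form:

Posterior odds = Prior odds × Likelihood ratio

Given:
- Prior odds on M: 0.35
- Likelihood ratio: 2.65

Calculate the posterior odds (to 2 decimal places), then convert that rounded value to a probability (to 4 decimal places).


Step 1: Calculate posterior odds
Posterior odds = Prior odds × LR
               = 0.35 × 2.65
               = 0.93

Step 2: Convert to probability
P(M|E) = Posterior odds / (1 + Posterior odds)
       = 0.93 / (1 + 0.93)
       = 0.93 / 1.93
       = 0.4819

The evidence increased P(M) from 0.2593 to 0.4819.


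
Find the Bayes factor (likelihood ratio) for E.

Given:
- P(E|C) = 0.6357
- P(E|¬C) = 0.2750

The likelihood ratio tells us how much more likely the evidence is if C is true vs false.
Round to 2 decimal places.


Likelihood Ratio (LR) = P(E|C) / P(E|¬C)

LR = 0.6357 / 0.2750
   = 2.31

The evidence is 2.31 times more likely if C is true than if C is false.
Since LR > 1, the evidence supports C over ¬C.


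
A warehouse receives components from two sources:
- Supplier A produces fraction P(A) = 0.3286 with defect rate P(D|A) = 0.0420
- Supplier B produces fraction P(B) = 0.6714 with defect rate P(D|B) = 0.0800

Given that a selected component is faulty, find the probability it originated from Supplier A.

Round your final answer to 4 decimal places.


Let A = from Supplier A, D = faulty

Given:
- P(A) = 0.3286, P(B) = 0.6714
- P(D|A) = 0.0420, P(D|B) = 0.0800

Step 1: Find P(D)
P(D) = P(D|A)P(A) + P(D|B)P(B)
     = 0.0420 × 0.3286 + 0.0800 × 0.6714
     = 0.01380120 + 0.05371200
     = 0.06751320

Step 2: Apply Bayes' theorem
P(A|D) = P(D|A)P(A) / P(D)
       = 0.01380120 / 0.06751320
       = 0.2044


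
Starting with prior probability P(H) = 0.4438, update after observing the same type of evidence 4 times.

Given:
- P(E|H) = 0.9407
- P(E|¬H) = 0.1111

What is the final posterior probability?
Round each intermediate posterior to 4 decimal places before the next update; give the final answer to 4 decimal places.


Sequential Bayesian updating:

Initial prior: P(H) = 0.4438

Update 1:
  P(E) = 0.9407 × 0.4438 + 0.1111 × 0.5562 = 0.41748266 + 0.06179382 = 0.47927648
  P(H|E) = 0.41748266 / 0.47927648 = 0.8711

Update 2:
  P(E) = 0.9407 × 0.8711 + 0.1111 × 0.1289 = 0.81944377 + 0.01432079 = 0.83376456
  P(H|E) = 0.81944377 / 0.83376456 = 0.9828

Update 3:
  P(E) = 0.9407 × 0.9828 + 0.1111 × 0.0172 = 0.92451996 + 0.00191092 = 0.92643088
  P(H|E) = 0.92451996 / 0.92643088 = 0.9979

Update 4:
  P(E) = 0.9407 × 0.9979 + 0.1111 × 0.0021 = 0.93872453 + 0.00023331 = 0.93895784
  P(H|E) = 0.93872453 / 0.93895784 = 0.9998

Final posterior: 0.9998


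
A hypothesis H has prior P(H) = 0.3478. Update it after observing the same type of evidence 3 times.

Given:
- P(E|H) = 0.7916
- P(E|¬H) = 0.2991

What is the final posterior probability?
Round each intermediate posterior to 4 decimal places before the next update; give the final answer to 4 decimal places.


Sequential Bayesian updating:

Initial prior: P(H) = 0.3478

Update 1:
  P(E) = 0.7916 × 0.3478 + 0.2991 × 0.6522 = 0.27531848 + 0.19507302 = 0.47039150
  P(H|E) = 0.27531848 / 0.47039150 = 0.5853

Update 2:
  P(E) = 0.7916 × 0.5853 + 0.2991 × 0.4147 = 0.46332348 + 0.12403677 = 0.58736025
  P(H|E) = 0.46332348 / 0.58736025 = 0.7888

Update 3:
  P(E) = 0.7916 × 0.7888 + 0.2991 × 0.2112 = 0.62441408 + 0.06316992 = 0.68758400
  P(H|E) = 0.62441408 / 0.68758400 = 0.9081

Final posterior: 0.9081


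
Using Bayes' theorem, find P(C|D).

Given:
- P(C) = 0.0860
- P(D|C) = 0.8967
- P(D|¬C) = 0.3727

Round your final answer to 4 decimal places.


Bayes' theorem: P(C|D) = P(D|C) × P(C) / P(D)

Step 1: Calculate P(D) using law of total probability
P(D) = P(D|C)P(C) + P(D|¬C)P(¬C)
     = 0.8967 × 0.0860 + 0.3727 × 0.9140
     = 0.07711620 + 0.34064780
     = 0.41776400

Step 2: Apply Bayes' theorem
P(C|D) = P(D|C) × P(C) / P(D)
       = 0.07711620 / 0.41776400
       = 0.1846


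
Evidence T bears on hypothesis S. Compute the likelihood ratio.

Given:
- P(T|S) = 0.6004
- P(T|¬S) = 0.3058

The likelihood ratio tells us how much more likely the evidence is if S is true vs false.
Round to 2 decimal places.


Likelihood Ratio (LR) = P(T|S) / P(T|¬S)

LR = 0.6004 / 0.3058
   = 1.96

The evidence is 1.96 times more likely if S is true than if S is false.
LR > 1, so observing T raises the odds in favor of S.


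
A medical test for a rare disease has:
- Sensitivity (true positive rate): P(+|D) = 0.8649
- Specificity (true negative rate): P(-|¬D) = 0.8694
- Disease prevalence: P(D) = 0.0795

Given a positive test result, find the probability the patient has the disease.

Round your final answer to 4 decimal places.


Let D = has disease, + = positive test

Given:
- P(D) = 0.0795 (prevalence)
- P(+|D) = 0.8649 (sensitivity)
- P(-|¬D) = 0.8694 (specificity)
- P(+|¬D) = 0.1306 (false positive rate = 1 - specificity)

Step 1: Find P(+)
P(+) = P(+|D)P(D) + P(+|¬D)P(¬D)
     = 0.8649 × 0.0795 + 0.1306 × 0.9205
     = 0.06875955 + 0.12021730
     = 0.18897685

Step 2: Apply Bayes' theorem for P(D|+)
P(D|+) = P(+|D)P(D) / P(+)
       = 0.06875955 / 0.18897685
       = 0.3639


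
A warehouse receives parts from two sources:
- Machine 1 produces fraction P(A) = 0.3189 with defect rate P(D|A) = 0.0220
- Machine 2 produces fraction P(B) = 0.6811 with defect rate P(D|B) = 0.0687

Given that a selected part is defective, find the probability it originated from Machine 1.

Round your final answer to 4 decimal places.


Let A = from Machine 1, D = defective

Given:
- P(A) = 0.3189, P(B) = 0.6811
- P(D|A) = 0.0220, P(D|B) = 0.0687

Step 1: Find P(D)
P(D) = P(D|A)P(A) + P(D|B)P(B)
     = 0.0220 × 0.3189 + 0.0687 × 0.6811
     = 0.00701580 + 0.04679157
     = 0.05380737

Step 2: Apply Bayes' theorem
P(A|D) = P(D|A)P(A) / P(D)
       = 0.00701580 / 0.05380737
       = 0.1304


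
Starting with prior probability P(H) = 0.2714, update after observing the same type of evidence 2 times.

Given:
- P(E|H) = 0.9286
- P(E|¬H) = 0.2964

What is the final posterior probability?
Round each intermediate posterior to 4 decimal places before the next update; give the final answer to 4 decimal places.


Sequential Bayesian updating:

Initial prior: P(H) = 0.2714

Update 1:
  P(E) = 0.9286 × 0.2714 + 0.2964 × 0.7286 = 0.25202204 + 0.21595704 = 0.46797908
  P(H|E) = 0.25202204 / 0.46797908 = 0.5385

Update 2:
  P(E) = 0.9286 × 0.5385 + 0.2964 × 0.4615 = 0.50005110 + 0.13678860 = 0.63683970
  P(H|E) = 0.50005110 / 0.63683970 = 0.7852

Final posterior: 0.7852


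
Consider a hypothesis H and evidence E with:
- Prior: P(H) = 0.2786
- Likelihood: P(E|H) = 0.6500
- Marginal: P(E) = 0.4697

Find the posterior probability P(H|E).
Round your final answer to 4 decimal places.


Using Bayes' theorem:

P(H|E) = P(E|H) × P(H) / P(E)
       = 0.6500 × 0.2786 / 0.4697
       = 0.18109000 / 0.4697
       = 0.3855

The evidence strengthens our belief in H.
Prior: 0.2786 → Posterior: 0.3855


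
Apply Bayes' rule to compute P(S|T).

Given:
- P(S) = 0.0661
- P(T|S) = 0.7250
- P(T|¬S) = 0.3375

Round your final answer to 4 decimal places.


Bayes' theorem: P(S|T) = P(T|S) × P(S) / P(T)

Step 1: Calculate P(T) using law of total probability
P(T) = P(T|S)P(S) + P(T|¬S)P(¬S)
     = 0.7250 × 0.0661 + 0.3375 × 0.9339
     = 0.04792250 + 0.31519125
     = 0.36311375

Step 2: Apply Bayes' theorem
P(S|T) = P(T|S) × P(S) / P(T)
       = 0.04792250 / 0.36311375
       = 0.1320


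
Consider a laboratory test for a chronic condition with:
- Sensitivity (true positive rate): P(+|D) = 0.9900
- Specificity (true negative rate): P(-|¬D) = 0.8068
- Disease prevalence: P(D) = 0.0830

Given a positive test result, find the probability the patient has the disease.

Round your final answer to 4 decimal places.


Let D = has disease, + = positive test

Given:
- P(D) = 0.0830 (prevalence)
- P(+|D) = 0.9900 (sensitivity)
- P(-|¬D) = 0.8068 (specificity)
- P(+|¬D) = 0.1932 (false positive rate = 1 - specificity)

Step 1: Find P(+)
P(+) = P(+|D)P(D) + P(+|¬D)P(¬D)
     = 0.9900 × 0.0830 + 0.1932 × 0.9170
     = 0.08217000 + 0.17716440
     = 0.25933440

Step 2: Apply Bayes' theorem for P(D|+)
P(D|+) = P(+|D)P(D) / P(+)
       = 0.08217000 / 0.25933440
       = 0.3168


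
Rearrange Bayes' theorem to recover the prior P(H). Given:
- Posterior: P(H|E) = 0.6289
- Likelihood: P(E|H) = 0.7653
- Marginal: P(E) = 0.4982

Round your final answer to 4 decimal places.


From Bayes' theorem: P(H|E) = P(E|H) × P(H) / P(E)

Rearranging for P(H):
P(H) = P(H|E) × P(E) / P(E|H)
     = 0.6289 × 0.4982 / 0.7653
     = 0.31331798 / 0.7653
     = 0.4094


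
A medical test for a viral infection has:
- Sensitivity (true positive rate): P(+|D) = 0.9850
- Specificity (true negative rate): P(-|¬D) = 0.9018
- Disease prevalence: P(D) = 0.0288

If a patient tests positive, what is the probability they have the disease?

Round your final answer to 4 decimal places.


Let D = has disease, + = positive test

Given:
- P(D) = 0.0288 (prevalence)
- P(+|D) = 0.9850 (sensitivity)
- P(-|¬D) = 0.9018 (specificity)
- P(+|¬D) = 0.0982 (false positive rate = 1 - specificity)

Step 1: Find P(+)
P(+) = P(+|D)P(D) + P(+|¬D)P(¬D)
     = 0.9850 × 0.0288 + 0.0982 × 0.9712
     = 0.02836800 + 0.09537184
     = 0.12373984

Step 2: Apply Bayes' theorem for P(D|+)
P(D|+) = P(+|D)P(D) / P(+)
       = 0.02836800 / 0.12373984
       = 0.2293


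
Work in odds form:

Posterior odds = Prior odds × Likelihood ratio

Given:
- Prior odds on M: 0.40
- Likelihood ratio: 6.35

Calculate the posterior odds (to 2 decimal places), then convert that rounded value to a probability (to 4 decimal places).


Step 1: Calculate posterior odds
Posterior odds = Prior odds × LR
               = 0.40 × 6.35
               = 2.54

Step 2: Convert to probability
P(M|E) = Posterior odds / (1 + Posterior odds)
       = 2.54 / (1 + 2.54)
       = 2.54 / 3.54
       = 0.7175

The evidence increased P(M) from 0.2857 to 0.7175.


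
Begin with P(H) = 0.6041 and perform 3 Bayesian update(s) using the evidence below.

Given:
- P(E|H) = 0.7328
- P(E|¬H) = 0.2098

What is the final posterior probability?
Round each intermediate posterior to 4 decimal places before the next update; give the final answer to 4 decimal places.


Sequential Bayesian updating:

Initial prior: P(H) = 0.6041

Update 1:
  P(E) = 0.7328 × 0.6041 + 0.2098 × 0.3959 = 0.44268448 + 0.08305982 = 0.52574430
  P(H|E) = 0.44268448 / 0.52574430 = 0.8420

Update 2:
  P(E) = 0.7328 × 0.8420 + 0.2098 × 0.1580 = 0.61701760 + 0.03314840 = 0.65016600
  P(H|E) = 0.61701760 / 0.65016600 = 0.9490

Update 3:
  P(E) = 0.7328 × 0.9490 + 0.2098 × 0.0510 = 0.69542720 + 0.01069980 = 0.70612700
  P(H|E) = 0.69542720 / 0.70612700 = 0.9848

Final posterior: 0.9848


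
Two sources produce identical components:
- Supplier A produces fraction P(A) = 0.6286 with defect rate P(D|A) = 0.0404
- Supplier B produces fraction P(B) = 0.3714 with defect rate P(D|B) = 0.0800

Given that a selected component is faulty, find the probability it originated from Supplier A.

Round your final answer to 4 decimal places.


Let A = from Supplier A, D = faulty

Given:
- P(A) = 0.6286, P(B) = 0.3714
- P(D|A) = 0.0404, P(D|B) = 0.0800

Step 1: Find P(D)
P(D) = P(D|A)P(A) + P(D|B)P(B)
     = 0.0404 × 0.6286 + 0.0800 × 0.3714
     = 0.02539544 + 0.02971200
     = 0.05510744

Step 2: Apply Bayes' theorem
P(A|D) = P(D|A)P(A) / P(D)
       = 0.02539544 / 0.05510744
       = 0.4608


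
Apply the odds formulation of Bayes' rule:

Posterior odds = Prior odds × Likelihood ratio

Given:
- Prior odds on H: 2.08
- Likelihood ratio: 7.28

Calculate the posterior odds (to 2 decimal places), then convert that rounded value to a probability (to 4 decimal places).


Step 1: Calculate posterior odds
Posterior odds = Prior odds × LR
               = 2.08 × 7.28
               = 15.14

Step 2: Convert to probability
P(H|E) = Posterior odds / (1 + Posterior odds)
       = 15.14 / (1 + 15.14)
       = 15.14 / 16.14
       = 0.9380

The evidence increased P(H) from 0.6753 to 0.9380.


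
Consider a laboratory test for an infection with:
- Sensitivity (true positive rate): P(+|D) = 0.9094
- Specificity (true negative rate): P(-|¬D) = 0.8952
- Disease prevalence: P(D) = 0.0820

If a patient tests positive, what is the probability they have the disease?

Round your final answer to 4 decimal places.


Let D = has disease, + = positive test

Given:
- P(D) = 0.0820 (prevalence)
- P(+|D) = 0.9094 (sensitivity)
- P(-|¬D) = 0.8952 (specificity)
- P(+|¬D) = 0.1048 (false positive rate = 1 - specificity)

Step 1: Find P(+)
P(+) = P(+|D)P(D) + P(+|¬D)P(¬D)
     = 0.9094 × 0.0820 + 0.1048 × 0.9180
     = 0.07457080 + 0.09620640
     = 0.17077720

Step 2: Apply Bayes' theorem for P(D|+)
P(D|+) = P(+|D)P(D) / P(+)
       = 0.07457080 / 0.17077720
       = 0.4367


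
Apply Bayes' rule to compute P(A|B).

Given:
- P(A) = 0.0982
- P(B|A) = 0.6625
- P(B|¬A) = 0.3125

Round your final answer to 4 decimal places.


Bayes' theorem: P(A|B) = P(B|A) × P(A) / P(B)

Step 1: Calculate P(B) using law of total probability
P(B) = P(B|A)P(A) + P(B|¬A)P(¬A)
     = 0.6625 × 0.0982 + 0.3125 × 0.9018
     = 0.06505750 + 0.28181250
     = 0.34687000

Step 2: Apply Bayes' theorem
P(A|B) = P(B|A) × P(A) / P(B)
       = 0.06505750 / 0.34687000
       = 0.1876


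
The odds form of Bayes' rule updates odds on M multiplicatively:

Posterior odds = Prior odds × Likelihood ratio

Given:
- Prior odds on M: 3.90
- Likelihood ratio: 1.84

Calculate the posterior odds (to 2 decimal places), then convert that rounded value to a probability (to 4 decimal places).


Step 1: Calculate posterior odds
Posterior odds = Prior odds × LR
               = 3.90 × 1.84
               = 7.18

Step 2: Convert to probability
P(M|E) = Posterior odds / (1 + Posterior odds)
       = 7.18 / (1 + 7.18)
       = 7.18 / 8.18
       = 0.8778

The evidence increased P(M) from 0.7959 to 0.8778.


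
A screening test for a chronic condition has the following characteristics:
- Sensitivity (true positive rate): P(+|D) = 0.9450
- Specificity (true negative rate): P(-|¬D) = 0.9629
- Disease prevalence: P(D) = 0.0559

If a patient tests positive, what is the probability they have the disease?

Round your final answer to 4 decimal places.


Let D = has disease, + = positive test

Given:
- P(D) = 0.0559 (prevalence)
- P(+|D) = 0.9450 (sensitivity)
- P(-|¬D) = 0.9629 (specificity)
- P(+|¬D) = 0.0371 (false positive rate = 1 - specificity)

Step 1: Find P(+)
P(+) = P(+|D)P(D) + P(+|¬D)P(¬D)
     = 0.9450 × 0.0559 + 0.0371 × 0.9441
     = 0.05282550 + 0.03502611
     = 0.08785161

Step 2: Apply Bayes' theorem for P(D|+)
P(D|+) = P(+|D)P(D) / P(+)
       = 0.05282550 / 0.08785161
       = 0.6013


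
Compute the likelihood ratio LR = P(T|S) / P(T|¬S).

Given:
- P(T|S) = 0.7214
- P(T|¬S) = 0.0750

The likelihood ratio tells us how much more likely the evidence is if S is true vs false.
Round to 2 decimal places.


Likelihood Ratio (LR) = P(T|S) / P(T|¬S)

LR = 0.7214 / 0.0750
   = 9.62

The evidence is 9.62 times more likely if S is true than if S is false.
Since LR > 1, the evidence supports S over ¬S.


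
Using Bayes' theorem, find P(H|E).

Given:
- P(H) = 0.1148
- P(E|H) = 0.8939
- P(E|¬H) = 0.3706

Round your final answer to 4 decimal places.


Bayes' theorem: P(H|E) = P(E|H) × P(H) / P(E)

Step 1: Calculate P(E) using law of total probability
P(E) = P(E|H)P(H) + P(E|¬H)P(¬H)
     = 0.8939 × 0.1148 + 0.3706 × 0.8852
     = 0.10261972 + 0.32805512
     = 0.43067484

Step 2: Apply Bayes' theorem
P(H|E) = P(E|H) × P(H) / P(E)
       = 0.10261972 / 0.43067484
       = 0.2383


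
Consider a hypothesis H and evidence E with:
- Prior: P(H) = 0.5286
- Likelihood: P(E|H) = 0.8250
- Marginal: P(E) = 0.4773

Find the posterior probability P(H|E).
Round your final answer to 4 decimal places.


Using Bayes' theorem:

P(H|E) = P(E|H) × P(H) / P(E)
       = 0.8250 × 0.5286 / 0.4773
       = 0.43609500 / 0.4773
       = 0.9137

The evidence strengthens our belief in H.
Prior: 0.5286 → Posterior: 0.9137


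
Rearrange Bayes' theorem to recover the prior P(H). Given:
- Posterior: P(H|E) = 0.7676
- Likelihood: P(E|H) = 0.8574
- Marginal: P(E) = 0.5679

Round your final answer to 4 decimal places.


From Bayes' theorem: P(H|E) = P(E|H) × P(H) / P(E)

Rearranging for P(H):
P(H) = P(H|E) × P(E) / P(E|H)
     = 0.7676 × 0.5679 / 0.8574
     = 0.43592004 / 0.8574
     = 0.5084


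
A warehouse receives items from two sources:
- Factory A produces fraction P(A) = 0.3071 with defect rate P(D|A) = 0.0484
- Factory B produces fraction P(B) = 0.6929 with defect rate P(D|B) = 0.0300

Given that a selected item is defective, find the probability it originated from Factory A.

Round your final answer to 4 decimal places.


Let A = from Factory A, D = defective

Given:
- P(A) = 0.3071, P(B) = 0.6929
- P(D|A) = 0.0484, P(D|B) = 0.0300

Step 1: Find P(D)
P(D) = P(D|A)P(A) + P(D|B)P(B)
     = 0.0484 × 0.3071 + 0.0300 × 0.6929
     = 0.01486364 + 0.02078700
     = 0.03565064

Step 2: Apply Bayes' theorem
P(A|D) = P(D|A)P(A) / P(D)
       = 0.01486364 / 0.03565064
       = 0.4169


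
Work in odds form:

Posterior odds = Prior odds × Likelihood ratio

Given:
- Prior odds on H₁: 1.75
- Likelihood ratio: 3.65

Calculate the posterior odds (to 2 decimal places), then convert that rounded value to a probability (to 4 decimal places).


Step 1: Calculate posterior odds
Posterior odds = Prior odds × LR
               = 1.75 × 3.65
               = 6.39

Step 2: Convert to probability
P(H₁|E) = Posterior odds / (1 + Posterior odds)
       = 6.39 / (1 + 6.39)
       = 6.39 / 7.39
       = 0.8647

The evidence increased P(H₁) from 0.6364 to 0.8647.


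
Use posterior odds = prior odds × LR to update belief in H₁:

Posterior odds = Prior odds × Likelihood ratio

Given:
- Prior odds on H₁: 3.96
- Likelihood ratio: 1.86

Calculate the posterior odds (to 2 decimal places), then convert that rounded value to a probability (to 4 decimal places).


Step 1: Calculate posterior odds
Posterior odds = Prior odds × LR
               = 3.96 × 1.86
               = 7.37

Step 2: Convert to probability
P(H₁|E) = Posterior odds / (1 + Posterior odds)
       = 7.37 / (1 + 7.37)
       = 7.37 / 8.37
       = 0.8805

The evidence increased P(H₁) from 0.7984 to 0.8805.


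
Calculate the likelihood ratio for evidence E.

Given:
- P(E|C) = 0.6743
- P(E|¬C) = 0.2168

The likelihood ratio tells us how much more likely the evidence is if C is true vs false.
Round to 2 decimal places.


Likelihood Ratio (LR) = P(E|C) / P(E|¬C)

LR = 0.6743 / 0.2168
   = 3.11

The evidence is 3.11 times more likely if C is true than if C is false.
Since LR > 1, the evidence supports C over ¬C.


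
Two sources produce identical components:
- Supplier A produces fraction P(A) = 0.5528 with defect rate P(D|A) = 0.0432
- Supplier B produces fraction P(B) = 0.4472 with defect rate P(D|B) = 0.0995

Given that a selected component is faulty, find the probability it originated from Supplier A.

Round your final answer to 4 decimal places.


Let A = from Supplier A, D = faulty

Given:
- P(A) = 0.5528, P(B) = 0.4472
- P(D|A) = 0.0432, P(D|B) = 0.0995

Step 1: Find P(D)
P(D) = P(D|A)P(A) + P(D|B)P(B)
     = 0.0432 × 0.5528 + 0.0995 × 0.4472
     = 0.02388096 + 0.04449640
     = 0.06837736

Step 2: Apply Bayes' theorem
P(A|D) = P(D|A)P(A) / P(D)
       = 0.02388096 / 0.06837736
       = 0.3493


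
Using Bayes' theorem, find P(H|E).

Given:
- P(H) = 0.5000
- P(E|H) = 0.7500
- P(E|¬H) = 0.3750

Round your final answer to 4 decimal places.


Bayes' theorem: P(H|E) = P(E|H) × P(H) / P(E)

Step 1: Calculate P(E) using law of total probability
P(E) = P(E|H)P(H) + P(E|¬H)P(¬H)
     = 0.7500 × 0.5000 + 0.3750 × 0.5000
     = 0.37500000 + 0.18750000
     = 0.56250000

Step 2: Apply Bayes' theorem
P(H|E) = P(E|H) × P(H) / P(E)
       = 0.37500000 / 0.56250000
       = 0.6667


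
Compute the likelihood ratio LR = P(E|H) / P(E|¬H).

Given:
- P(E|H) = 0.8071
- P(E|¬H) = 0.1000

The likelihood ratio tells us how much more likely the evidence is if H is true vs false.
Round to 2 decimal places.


Likelihood Ratio (LR) = P(E|H) / P(E|¬H)

LR = 0.8071 / 0.1000
   = 8.07

The evidence is 8.07 times more likely if H is true than if H is false.
Since LR > 1, the evidence supports H over ¬H.


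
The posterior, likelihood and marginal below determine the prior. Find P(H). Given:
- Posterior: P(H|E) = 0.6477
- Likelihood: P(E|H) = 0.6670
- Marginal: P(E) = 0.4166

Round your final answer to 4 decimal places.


From Bayes' theorem: P(H|E) = P(E|H) × P(H) / P(E)

Rearranging for P(H):
P(H) = P(H|E) × P(E) / P(E|H)
     = 0.6477 × 0.4166 / 0.6670
     = 0.26983182 / 0.6670
     = 0.4045


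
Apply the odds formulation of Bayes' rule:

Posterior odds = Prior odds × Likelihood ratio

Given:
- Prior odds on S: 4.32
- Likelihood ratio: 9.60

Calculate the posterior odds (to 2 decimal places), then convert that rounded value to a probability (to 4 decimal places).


Step 1: Calculate posterior odds
Posterior odds = Prior odds × LR
               = 4.32 × 9.60
               = 41.47

Step 2: Convert to probability
P(S|E) = Posterior odds / (1 + Posterior odds)
       = 41.47 / (1 + 41.47)
       = 41.47 / 42.47
       = 0.9765

The evidence increased P(S) from 0.8120 to 0.9765.


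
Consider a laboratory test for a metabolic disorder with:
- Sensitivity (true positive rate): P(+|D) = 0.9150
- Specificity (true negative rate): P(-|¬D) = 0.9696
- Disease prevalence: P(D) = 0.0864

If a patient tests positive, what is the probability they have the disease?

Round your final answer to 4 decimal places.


Let D = has disease, + = positive test

Given:
- P(D) = 0.0864 (prevalence)
- P(+|D) = 0.9150 (sensitivity)
- P(-|¬D) = 0.9696 (specificity)
- P(+|¬D) = 0.0304 (false positive rate = 1 - specificity)

Step 1: Find P(+)
P(+) = P(+|D)P(D) + P(+|¬D)P(¬D)
     = 0.9150 × 0.0864 + 0.0304 × 0.9136
     = 0.07905600 + 0.02777344
     = 0.10682944

Step 2: Apply Bayes' theorem for P(D|+)
P(D|+) = P(+|D)P(D) / P(+)
       = 0.07905600 / 0.10682944
       = 0.7400


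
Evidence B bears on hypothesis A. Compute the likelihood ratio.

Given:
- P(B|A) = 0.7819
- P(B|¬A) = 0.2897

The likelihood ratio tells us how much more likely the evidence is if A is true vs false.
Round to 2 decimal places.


Likelihood Ratio (LR) = P(B|A) / P(B|¬A)

LR = 0.7819 / 0.2897
   = 2.70

The evidence is 2.70 times more likely if A is true than if A is false.
Since LR > 1, the evidence supports A over ¬A.


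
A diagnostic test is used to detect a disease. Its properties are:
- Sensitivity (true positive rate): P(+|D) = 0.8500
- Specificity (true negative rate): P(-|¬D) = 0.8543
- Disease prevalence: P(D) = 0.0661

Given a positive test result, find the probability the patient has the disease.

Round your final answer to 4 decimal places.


Let D = has disease, + = positive test

Given:
- P(D) = 0.0661 (prevalence)
- P(+|D) = 0.8500 (sensitivity)
- P(-|¬D) = 0.8543 (specificity)
- P(+|¬D) = 0.1457 (false positive rate = 1 - specificity)

Step 1: Find P(+)
P(+) = P(+|D)P(D) + P(+|¬D)P(¬D)
     = 0.8500 × 0.0661 + 0.1457 × 0.9339
     = 0.05618500 + 0.13606923
     = 0.19225423

Step 2: Apply Bayes' theorem for P(D|+)
P(D|+) = P(+|D)P(D) / P(+)
       = 0.05618500 / 0.19225423
       = 0.2922


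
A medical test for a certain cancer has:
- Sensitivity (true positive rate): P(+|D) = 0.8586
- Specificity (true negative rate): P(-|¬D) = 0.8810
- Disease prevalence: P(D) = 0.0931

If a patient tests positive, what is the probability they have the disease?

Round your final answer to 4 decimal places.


Let D = has disease, + = positive test

Given:
- P(D) = 0.0931 (prevalence)
- P(+|D) = 0.8586 (sensitivity)
- P(-|¬D) = 0.8810 (specificity)
- P(+|¬D) = 0.1190 (false positive rate = 1 - specificity)

Step 1: Find P(+)
P(+) = P(+|D)P(D) + P(+|¬D)P(¬D)
     = 0.8586 × 0.0931 + 0.1190 × 0.9069
     = 0.07993566 + 0.10792110
     = 0.18785676

Step 2: Apply Bayes' theorem for P(D|+)
P(D|+) = P(+|D)P(D) / P(+)
       = 0.07993566 / 0.18785676
       = 0.4255


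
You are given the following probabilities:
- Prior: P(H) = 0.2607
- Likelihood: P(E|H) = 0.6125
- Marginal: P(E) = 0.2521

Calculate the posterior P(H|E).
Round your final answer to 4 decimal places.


Using Bayes' theorem:

P(H|E) = P(E|H) × P(H) / P(E)
       = 0.6125 × 0.2607 / 0.2521
       = 0.15967875 / 0.2521
       = 0.6334

The evidence strengthens our belief in H.
Prior: 0.2607 → Posterior: 0.6334


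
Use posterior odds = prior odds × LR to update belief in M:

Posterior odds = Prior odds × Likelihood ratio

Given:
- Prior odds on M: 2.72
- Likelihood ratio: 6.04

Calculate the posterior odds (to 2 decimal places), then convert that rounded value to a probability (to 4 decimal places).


Step 1: Calculate posterior odds
Posterior odds = Prior odds × LR
               = 2.72 × 6.04
               = 16.43

Step 2: Convert to probability
P(M|E) = Posterior odds / (1 + Posterior odds)
       = 16.43 / (1 + 16.43)
       = 16.43 / 17.43
       = 0.9426

The evidence increased P(M) from 0.7312 to 0.9426.


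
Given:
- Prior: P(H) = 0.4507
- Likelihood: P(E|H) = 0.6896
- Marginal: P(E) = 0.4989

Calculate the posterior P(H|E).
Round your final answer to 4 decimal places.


Using Bayes' theorem:

P(H|E) = P(E|H) × P(H) / P(E)
       = 0.6896 × 0.4507 / 0.4989
       = 0.31080272 / 0.4989
       = 0.6230

The evidence strengthens our belief in H.
Prior: 0.4507 → Posterior: 0.6230


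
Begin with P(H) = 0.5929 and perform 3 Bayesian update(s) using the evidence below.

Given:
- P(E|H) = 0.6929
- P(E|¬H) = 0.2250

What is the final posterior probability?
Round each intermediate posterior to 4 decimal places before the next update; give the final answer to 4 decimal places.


Sequential Bayesian updating:

Initial prior: P(H) = 0.5929

Update 1:
  P(E) = 0.6929 × 0.5929 + 0.2250 × 0.4071 = 0.41082041 + 0.09159750 = 0.50241791
  P(H|E) = 0.41082041 / 0.50241791 = 0.8177

Update 2:
  P(E) = 0.6929 × 0.8177 + 0.2250 × 0.1823 = 0.56658433 + 0.04101750 = 0.60760183
  P(H|E) = 0.56658433 / 0.60760183 = 0.9325

Update 3:
  P(E) = 0.6929 × 0.9325 + 0.2250 × 0.0675 = 0.64612925 + 0.01518750 = 0.66131675
  P(H|E) = 0.64612925 / 0.66131675 = 0.9770

Final posterior: 0.9770


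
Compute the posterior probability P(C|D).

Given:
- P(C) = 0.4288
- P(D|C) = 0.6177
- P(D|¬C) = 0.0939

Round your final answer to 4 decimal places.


Bayes' theorem: P(C|D) = P(D|C) × P(C) / P(D)

Step 1: Calculate P(D) using law of total probability
P(D) = P(D|C)P(C) + P(D|¬C)P(¬C)
     = 0.6177 × 0.4288 + 0.0939 × 0.5712
     = 0.26486976 + 0.05363568
     = 0.31850544

Step 2: Apply Bayes' theorem
P(C|D) = P(D|C) × P(C) / P(D)
       = 0.26486976 / 0.31850544
       = 0.8316


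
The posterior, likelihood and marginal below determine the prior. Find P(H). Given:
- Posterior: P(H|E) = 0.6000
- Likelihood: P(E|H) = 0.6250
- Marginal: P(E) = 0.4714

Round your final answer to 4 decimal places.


From Bayes' theorem: P(H|E) = P(E|H) × P(H) / P(E)

Rearranging for P(H):
P(H) = P(H|E) × P(E) / P(E|H)
     = 0.6000 × 0.4714 / 0.6250
     = 0.28284000 / 0.6250
     = 0.4525


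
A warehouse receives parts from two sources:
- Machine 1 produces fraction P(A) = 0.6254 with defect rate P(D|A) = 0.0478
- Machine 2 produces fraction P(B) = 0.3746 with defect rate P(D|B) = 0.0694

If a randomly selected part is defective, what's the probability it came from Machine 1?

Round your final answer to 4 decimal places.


Let A = from Machine 1, D = defective

Given:
- P(A) = 0.6254, P(B) = 0.3746
- P(D|A) = 0.0478, P(D|B) = 0.0694

Step 1: Find P(D)
P(D) = P(D|A)P(A) + P(D|B)P(B)
     = 0.0478 × 0.6254 + 0.0694 × 0.3746
     = 0.02989412 + 0.02599724
     = 0.05589136

Step 2: Apply Bayes' theorem
P(A|D) = P(D|A)P(A) / P(D)
       = 0.02989412 / 0.05589136
       = 0.5349


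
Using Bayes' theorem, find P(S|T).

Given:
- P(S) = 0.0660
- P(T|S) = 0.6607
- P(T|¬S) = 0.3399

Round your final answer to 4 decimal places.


Bayes' theorem: P(S|T) = P(T|S) × P(S) / P(T)

Step 1: Calculate P(T) using law of total probability
P(T) = P(T|S)P(S) + P(T|¬S)P(¬S)
     = 0.6607 × 0.0660 + 0.3399 × 0.9340
     = 0.04360620 + 0.31746660
     = 0.36107280

Step 2: Apply Bayes' theorem
P(S|T) = P(T|S) × P(S) / P(T)
       = 0.04360620 / 0.36107280
       = 0.1208


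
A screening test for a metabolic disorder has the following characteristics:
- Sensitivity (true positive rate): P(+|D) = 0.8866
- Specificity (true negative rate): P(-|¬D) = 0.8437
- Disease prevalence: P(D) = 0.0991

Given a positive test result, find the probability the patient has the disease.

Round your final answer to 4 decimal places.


Let D = has disease, + = positive test

Given:
- P(D) = 0.0991 (prevalence)
- P(+|D) = 0.8866 (sensitivity)
- P(-|¬D) = 0.8437 (specificity)
- P(+|¬D) = 0.1563 (false positive rate = 1 - specificity)

Step 1: Find P(+)
P(+) = P(+|D)P(D) + P(+|¬D)P(¬D)
     = 0.8866 × 0.0991 + 0.1563 × 0.9009
     = 0.08786206 + 0.14081067
     = 0.22867273

Step 2: Apply Bayes' theorem for P(D|+)
P(D|+) = P(+|D)P(D) / P(+)
       = 0.08786206 / 0.22867273
       = 0.3842


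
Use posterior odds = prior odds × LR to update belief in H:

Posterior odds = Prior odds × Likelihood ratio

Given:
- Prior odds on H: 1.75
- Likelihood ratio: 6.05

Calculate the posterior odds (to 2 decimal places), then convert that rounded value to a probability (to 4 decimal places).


Step 1: Calculate posterior odds
Posterior odds = Prior odds × LR
               = 1.75 × 6.05
               = 10.59

Step 2: Convert to probability
P(H|E) = Posterior odds / (1 + Posterior odds)
       = 10.59 / (1 + 10.59)
       = 10.59 / 11.59
       = 0.9137

The evidence increased P(H) from 0.6364 to 0.9137.


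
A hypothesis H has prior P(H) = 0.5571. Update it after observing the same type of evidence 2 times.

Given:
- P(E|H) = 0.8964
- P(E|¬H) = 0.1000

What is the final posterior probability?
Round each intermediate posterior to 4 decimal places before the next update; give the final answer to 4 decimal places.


Sequential Bayesian updating:

Initial prior: P(H) = 0.5571

Update 1:
  P(E) = 0.8964 × 0.5571 + 0.1000 × 0.4429 = 0.49938444 + 0.04429000 = 0.54367444
  P(H|E) = 0.49938444 / 0.54367444 = 0.9185

Update 2:
  P(E) = 0.8964 × 0.9185 + 0.1000 × 0.0815 = 0.82334340 + 0.00815000 = 0.83149340
  P(H|E) = 0.82334340 / 0.83149340 = 0.9902

Final posterior: 0.9902


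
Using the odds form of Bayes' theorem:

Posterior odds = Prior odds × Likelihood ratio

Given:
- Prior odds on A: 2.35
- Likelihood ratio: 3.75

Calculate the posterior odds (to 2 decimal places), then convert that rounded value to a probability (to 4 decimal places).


Step 1: Calculate posterior odds
Posterior odds = Prior odds × LR
               = 2.35 × 3.75
               = 8.81

Step 2: Convert to probability
P(A|E) = Posterior odds / (1 + Posterior odds)
       = 8.81 / (1 + 8.81)
       = 8.81 / 9.81
       = 0.8981

The evidence increased P(A) from 0.7015 to 0.8981.


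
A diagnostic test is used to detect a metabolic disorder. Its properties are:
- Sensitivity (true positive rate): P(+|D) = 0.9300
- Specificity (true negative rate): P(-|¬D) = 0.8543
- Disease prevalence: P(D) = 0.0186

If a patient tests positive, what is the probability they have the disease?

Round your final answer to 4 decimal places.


Let D = has disease, + = positive test

Given:
- P(D) = 0.0186 (prevalence)
- P(+|D) = 0.9300 (sensitivity)
- P(-|¬D) = 0.8543 (specificity)
- P(+|¬D) = 0.1457 (false positive rate = 1 - specificity)

Step 1: Find P(+)
P(+) = P(+|D)P(D) + P(+|¬D)P(¬D)
     = 0.9300 × 0.0186 + 0.1457 × 0.9814
     = 0.01729800 + 0.14298998
     = 0.16028798

Step 2: Apply Bayes' theorem for P(D|+)
P(D|+) = P(+|D)P(D) / P(+)
       = 0.01729800 / 0.16028798
       = 0.1079


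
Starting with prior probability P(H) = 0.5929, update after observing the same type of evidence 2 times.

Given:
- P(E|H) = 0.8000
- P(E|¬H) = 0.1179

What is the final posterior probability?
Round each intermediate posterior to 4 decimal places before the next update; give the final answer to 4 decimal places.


Sequential Bayesian updating:

Initial prior: P(H) = 0.5929

Update 1:
  P(E) = 0.8000 × 0.5929 + 0.1179 × 0.4071 = 0.47432000 + 0.04799709 = 0.52231709
  P(H|E) = 0.47432000 / 0.52231709 = 0.9081

Update 2:
  P(E) = 0.8000 × 0.9081 + 0.1179 × 0.0919 = 0.72648000 + 0.01083501 = 0.73731501
  P(H|E) = 0.72648000 / 0.73731501 = 0.9853

Final posterior: 0.9853


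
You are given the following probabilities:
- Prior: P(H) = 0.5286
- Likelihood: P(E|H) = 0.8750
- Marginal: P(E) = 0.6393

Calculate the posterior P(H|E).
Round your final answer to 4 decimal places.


Using Bayes' theorem:

P(H|E) = P(E|H) × P(H) / P(E)
       = 0.8750 × 0.5286 / 0.6393
       = 0.46252500 / 0.6393
       = 0.7235

The evidence strengthens our belief in H.
Prior: 0.5286 → Posterior: 0.7235


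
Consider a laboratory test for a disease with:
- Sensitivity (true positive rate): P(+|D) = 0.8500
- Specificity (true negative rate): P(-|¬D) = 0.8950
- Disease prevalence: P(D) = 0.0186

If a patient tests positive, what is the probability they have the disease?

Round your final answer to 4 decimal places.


Let D = has disease, + = positive test

Given:
- P(D) = 0.0186 (prevalence)
- P(+|D) = 0.8500 (sensitivity)
- P(-|¬D) = 0.8950 (specificity)
- P(+|¬D) = 0.1050 (false positive rate = 1 - specificity)

Step 1: Find P(+)
P(+) = P(+|D)P(D) + P(+|¬D)P(¬D)
     = 0.8500 × 0.0186 + 0.1050 × 0.9814
     = 0.01581000 + 0.10304700
     = 0.11885700

Step 2: Apply Bayes' theorem for P(D|+)
P(D|+) = P(+|D)P(D) / P(+)
       = 0.01581000 / 0.11885700
       = 0.1330


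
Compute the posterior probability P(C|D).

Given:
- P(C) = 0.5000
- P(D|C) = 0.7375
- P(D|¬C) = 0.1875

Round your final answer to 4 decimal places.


Bayes' theorem: P(C|D) = P(D|C) × P(C) / P(D)

Step 1: Calculate P(D) using law of total probability
P(D) = P(D|C)P(C) + P(D|¬C)P(¬C)
     = 0.7375 × 0.5000 + 0.1875 × 0.5000
     = 0.36875000 + 0.09375000
     = 0.46250000

Step 2: Apply Bayes' theorem
P(C|D) = P(D|C) × P(C) / P(D)
       = 0.36875000 / 0.46250000
       = 0.7973


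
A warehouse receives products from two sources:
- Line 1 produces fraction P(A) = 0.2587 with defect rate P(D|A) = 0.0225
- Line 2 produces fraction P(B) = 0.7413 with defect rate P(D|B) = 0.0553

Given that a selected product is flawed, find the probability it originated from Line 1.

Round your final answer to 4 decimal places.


Let A = from Line 1, D = flawed

Given:
- P(A) = 0.2587, P(B) = 0.7413
- P(D|A) = 0.0225, P(D|B) = 0.0553

Step 1: Find P(D)
P(D) = P(D|A)P(A) + P(D|B)P(B)
     = 0.0225 × 0.2587 + 0.0553 × 0.7413
     = 0.00582075 + 0.04099389
     = 0.04681464

Step 2: Apply Bayes' theorem
P(A|D) = P(D|A)P(A) / P(D)
       = 0.00582075 / 0.04681464
       = 0.1243


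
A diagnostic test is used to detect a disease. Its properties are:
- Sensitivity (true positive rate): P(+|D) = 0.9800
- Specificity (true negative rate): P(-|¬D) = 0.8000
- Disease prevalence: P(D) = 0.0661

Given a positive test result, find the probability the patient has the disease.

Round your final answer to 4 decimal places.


Let D = has disease, + = positive test

Given:
- P(D) = 0.0661 (prevalence)
- P(+|D) = 0.9800 (sensitivity)
- P(-|¬D) = 0.8000 (specificity)
- P(+|¬D) = 0.2000 (false positive rate = 1 - specificity)

Step 1: Find P(+)
P(+) = P(+|D)P(D) + P(+|¬D)P(¬D)
     = 0.9800 × 0.0661 + 0.2000 × 0.9339
     = 0.06477800 + 0.18678000
     = 0.25155800

Step 2: Apply Bayes' theorem for P(D|+)
P(D|+) = P(+|D)P(D) / P(+)
       = 0.06477800 / 0.25155800
       = 0.2575


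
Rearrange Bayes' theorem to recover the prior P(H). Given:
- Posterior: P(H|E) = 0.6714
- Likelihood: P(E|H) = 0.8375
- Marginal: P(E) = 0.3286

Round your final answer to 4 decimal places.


From Bayes' theorem: P(H|E) = P(E|H) × P(H) / P(E)

Rearranging for P(H):
P(H) = P(H|E) × P(E) / P(E|H)
     = 0.6714 × 0.3286 / 0.8375
     = 0.22062204 / 0.8375
     = 0.2634


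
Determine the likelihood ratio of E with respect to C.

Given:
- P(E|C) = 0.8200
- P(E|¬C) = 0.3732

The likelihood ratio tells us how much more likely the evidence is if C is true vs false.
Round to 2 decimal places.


Likelihood Ratio (LR) = P(E|C) / P(E|¬C)

LR = 0.8200 / 0.3732
   = 2.20

The evidence is 2.20 times more likely if C is true than if C is false.
LR > 1, so observing E raises the odds in favor of C.


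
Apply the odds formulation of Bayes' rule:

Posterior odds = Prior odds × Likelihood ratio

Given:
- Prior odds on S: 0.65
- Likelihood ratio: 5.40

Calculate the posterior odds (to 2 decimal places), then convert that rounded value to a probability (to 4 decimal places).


Step 1: Calculate posterior odds
Posterior odds = Prior odds × LR
               = 0.65 × 5.40
               = 3.51

Step 2: Convert to probability
P(S|E) = Posterior odds / (1 + Posterior odds)
       = 3.51 / (1 + 3.51)
       = 3.51 / 4.51
       = 0.7783

The evidence increased P(S) from 0.3939 to 0.7783.


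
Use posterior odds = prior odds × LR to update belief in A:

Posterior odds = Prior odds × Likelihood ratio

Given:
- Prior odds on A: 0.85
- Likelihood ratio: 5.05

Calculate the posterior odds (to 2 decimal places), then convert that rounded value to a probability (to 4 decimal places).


Step 1: Calculate posterior odds
Posterior odds = Prior odds × LR
               = 0.85 × 5.05
               = 4.29

Step 2: Convert to probability
P(A|E) = Posterior odds / (1 + Posterior odds)
       = 4.29 / (1 + 4.29)
       = 4.29 / 5.29
       = 0.8110

The evidence increased P(A) from 0.4595 to 0.8110.
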